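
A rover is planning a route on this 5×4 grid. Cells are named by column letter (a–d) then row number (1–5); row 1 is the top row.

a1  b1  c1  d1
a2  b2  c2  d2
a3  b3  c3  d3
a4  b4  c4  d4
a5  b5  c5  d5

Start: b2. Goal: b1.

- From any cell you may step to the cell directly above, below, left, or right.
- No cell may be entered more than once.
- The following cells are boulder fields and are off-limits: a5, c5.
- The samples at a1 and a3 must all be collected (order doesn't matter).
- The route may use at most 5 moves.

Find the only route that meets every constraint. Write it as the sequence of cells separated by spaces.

The budget equals the shortest possible length, so every move has to be on a shortest route through the required cells.
Route from b2: down to b3, left to a3, 2× up (reaching a1), right to b1 — 5 moves in all.
Check: all required cells visited; 5 ≤ 5 moves.

b2 b3 a3 a2 a1 b1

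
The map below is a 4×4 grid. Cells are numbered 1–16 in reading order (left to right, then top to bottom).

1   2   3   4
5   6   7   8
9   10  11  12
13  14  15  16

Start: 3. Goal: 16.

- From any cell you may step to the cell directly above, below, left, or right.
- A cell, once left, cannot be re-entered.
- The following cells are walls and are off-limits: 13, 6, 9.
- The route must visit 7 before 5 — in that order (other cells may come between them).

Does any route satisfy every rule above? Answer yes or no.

5 must be visited but has only one open neighbour (1), and it is neither the start nor the goal — the route would have to enter and leave through 1, re-entering it.

no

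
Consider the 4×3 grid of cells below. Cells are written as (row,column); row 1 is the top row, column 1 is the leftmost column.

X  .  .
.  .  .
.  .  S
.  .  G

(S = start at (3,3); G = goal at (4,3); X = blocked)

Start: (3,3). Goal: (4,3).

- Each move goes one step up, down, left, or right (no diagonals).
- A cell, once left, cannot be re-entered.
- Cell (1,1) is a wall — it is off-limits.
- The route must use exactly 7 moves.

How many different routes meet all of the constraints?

5

Need simple routes of exactly 7 moves from (3,3) to (4,3) (Manhattan distance 1, so 3 moves are spent on a detour and 3 undoing it).
Enumerating: (3,3) (2,3) (1,3) (1,2) (2,2) (3,2) (4,2) (4,3) | (3,3) (2,3) (2,2) (3,2) (3,1) (4,1) (4,2) (4,3) | (3,3) (2,3) (2,2) (2,1) (3,1) (4,1) (4,2) (4,3) | (3,3) (2,3) (2,2) (2,1) (3,1) (3,2) (4,2) (4,3) | (3,3) (3,2) (2,2) (2,1) (3,1) (4,1) (4,2) (4,3).
That gives 5 routes.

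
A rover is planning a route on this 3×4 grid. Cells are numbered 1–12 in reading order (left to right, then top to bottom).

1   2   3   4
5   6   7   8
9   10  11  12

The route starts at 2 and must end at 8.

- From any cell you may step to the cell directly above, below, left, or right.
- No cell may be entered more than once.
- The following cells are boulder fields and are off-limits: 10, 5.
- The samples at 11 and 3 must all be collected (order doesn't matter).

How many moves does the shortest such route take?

Any route passes through 11 and 3 in some order between 2 and 8. Summing Manhattan distances along each leg and taking the cheapest ordering (2 → 3 → 11 → 8) gives a lower bound of 1 + 2 + 2 = 5 moves.
A route of 5 moves achieves this: 2 → 3 → 7 → 11 → 12 → 8.
Since 5 matches the lower bound, it is optimal.

5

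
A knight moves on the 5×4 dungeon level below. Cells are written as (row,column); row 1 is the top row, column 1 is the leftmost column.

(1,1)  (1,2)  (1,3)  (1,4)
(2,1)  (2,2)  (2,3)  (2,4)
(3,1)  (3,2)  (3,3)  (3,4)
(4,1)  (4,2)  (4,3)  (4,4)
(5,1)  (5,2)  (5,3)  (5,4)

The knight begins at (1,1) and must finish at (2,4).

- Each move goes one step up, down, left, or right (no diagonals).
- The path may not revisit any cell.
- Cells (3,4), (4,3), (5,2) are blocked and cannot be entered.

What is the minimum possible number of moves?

4

The Manhattan distance from (1,1) to (2,4) is |1−2| + |1−4| = 4, so at least 4 moves are needed.
A route of 4 moves achieves this: (1,1) → (2,1) → (2,2) → (2,3) → (2,4).
Since 4 matches the lower bound, it is optimal.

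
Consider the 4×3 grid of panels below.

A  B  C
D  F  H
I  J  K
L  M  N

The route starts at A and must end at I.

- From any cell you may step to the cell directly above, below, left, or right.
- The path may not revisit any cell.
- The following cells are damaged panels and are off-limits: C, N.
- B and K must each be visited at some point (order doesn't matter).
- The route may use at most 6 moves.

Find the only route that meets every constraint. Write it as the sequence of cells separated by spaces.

The 6-move cap with required stops at B, K leaves no slack for detours.
Route from A: right 1 to B, down 1 to F, right 1 to H, down 1 to K, left 2 to I — 6 moves in all.
Check: all required cells visited; 6 ≤ 6 moves.

A B F H K J I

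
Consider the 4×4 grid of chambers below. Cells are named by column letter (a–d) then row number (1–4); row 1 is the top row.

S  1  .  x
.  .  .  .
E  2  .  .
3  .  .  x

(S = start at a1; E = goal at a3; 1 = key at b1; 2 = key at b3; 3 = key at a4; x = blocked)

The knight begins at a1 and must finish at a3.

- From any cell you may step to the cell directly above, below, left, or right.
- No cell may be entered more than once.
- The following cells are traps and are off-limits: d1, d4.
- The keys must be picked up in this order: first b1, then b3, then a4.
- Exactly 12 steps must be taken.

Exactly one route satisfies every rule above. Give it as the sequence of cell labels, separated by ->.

a1 -> a2 -> b2 -> b1 -> c1 -> c2 -> d2 -> d3 -> c3 -> b3 -> b4 -> a4 -> a3

The waypoints must appear in the order b1, b3, a4, with no cell reused.
Route from a1: down to a2, right to b2, up to b1, right to c1, down to c2, right to d2, down to d3, 2× left (reaching b3), down to b4, left to a4, up to a3 — 12 moves in all.
Check: order respected (1 at step 3, 2 at step 9, 3 at step 11); 12 moves as required.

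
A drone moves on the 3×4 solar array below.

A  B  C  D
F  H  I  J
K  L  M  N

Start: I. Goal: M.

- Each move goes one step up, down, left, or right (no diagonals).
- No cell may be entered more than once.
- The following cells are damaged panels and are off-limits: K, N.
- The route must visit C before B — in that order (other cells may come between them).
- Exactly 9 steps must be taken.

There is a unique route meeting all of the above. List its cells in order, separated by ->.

The waypoints must appear in the order C, B, with no cell reused.
Route from I: right to J, up to D, 3× left (reaching A), down to F, right to H, down to L, right to M — 9 moves in all.
Check: order respected (C at step 3, B at step 4); 9 moves as required.

I -> J -> D -> C -> B -> A -> F -> H -> L -> M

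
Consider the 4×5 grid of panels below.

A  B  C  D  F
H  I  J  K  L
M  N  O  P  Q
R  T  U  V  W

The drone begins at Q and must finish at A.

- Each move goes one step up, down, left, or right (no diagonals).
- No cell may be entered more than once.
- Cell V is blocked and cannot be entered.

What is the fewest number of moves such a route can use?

6

The Manhattan distance from Q to A is |3−1| + |5−1| = 6, so at least 6 moves are needed.
A route of 6 moves achieves this: Q → L → F → D → C → B → A.
Since 6 matches the lower bound, it is optimal.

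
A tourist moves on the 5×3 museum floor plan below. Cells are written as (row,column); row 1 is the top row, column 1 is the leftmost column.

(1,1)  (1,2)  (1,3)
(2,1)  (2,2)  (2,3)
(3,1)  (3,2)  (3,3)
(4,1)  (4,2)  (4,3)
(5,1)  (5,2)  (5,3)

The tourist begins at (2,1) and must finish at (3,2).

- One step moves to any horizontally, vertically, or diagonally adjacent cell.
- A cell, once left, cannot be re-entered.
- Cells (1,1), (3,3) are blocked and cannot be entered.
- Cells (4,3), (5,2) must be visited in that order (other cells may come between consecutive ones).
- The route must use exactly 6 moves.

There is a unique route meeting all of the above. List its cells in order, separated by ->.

The waypoints must appear in the order (4,3), (5,2), with no cell reused.
Route from (2,1): down 1 to (3,1), down-right 1 to (4,2), right 1 to (4,3), down-left 1 to (5,2), up-left 1 to (4,1), up-right 1 to (3,2) — 6 moves in all.
Check: order respected ((4,3) at step 3, (5,2) at step 4); 6 moves as required.

(2,1) -> (3,1) -> (4,2) -> (4,3) -> (5,2) -> (4,1) -> (3,2)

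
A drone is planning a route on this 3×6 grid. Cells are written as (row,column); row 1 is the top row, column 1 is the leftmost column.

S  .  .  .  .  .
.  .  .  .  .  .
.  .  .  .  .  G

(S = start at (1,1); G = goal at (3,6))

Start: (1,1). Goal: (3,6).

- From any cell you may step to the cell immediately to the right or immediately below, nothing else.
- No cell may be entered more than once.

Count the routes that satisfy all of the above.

A right/down-only route from (1,1) to (3,6) makes exactly 2 down-moves and 5 right-moves in some order.
With no other constraints that would be C(7,2) = 21 routes.
That gives 21 routes.

21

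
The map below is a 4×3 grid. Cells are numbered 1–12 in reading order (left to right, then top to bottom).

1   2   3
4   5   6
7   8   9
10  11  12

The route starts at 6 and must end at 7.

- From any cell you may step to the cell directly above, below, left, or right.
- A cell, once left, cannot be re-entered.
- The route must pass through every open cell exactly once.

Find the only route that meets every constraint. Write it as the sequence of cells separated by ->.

Need to visit all 12 open cells exactly once, starting at 6 and ending at 7.
Route from 6: up 1 to 3, left 2 to 1, down 1 to 4, right 1 to 5, down 1 to 8, right 1 to 9, down 1 to 12, left 2 to 10, up 1 to 7 — 11 moves in all.
Check: all 12 open cells covered.

6 -> 3 -> 2 -> 1 -> 4 -> 5 -> 8 -> 9 -> 12 -> 11 -> 10 -> 7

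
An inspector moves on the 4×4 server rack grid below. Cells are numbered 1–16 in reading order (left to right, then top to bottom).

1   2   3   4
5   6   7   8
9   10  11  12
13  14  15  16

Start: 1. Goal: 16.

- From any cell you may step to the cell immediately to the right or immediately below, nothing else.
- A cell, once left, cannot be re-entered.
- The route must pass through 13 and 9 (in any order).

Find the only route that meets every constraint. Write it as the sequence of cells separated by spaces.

1 5 9 13 14 15 16

Moves only go right or down, so the column and row indices never decrease.
Route from 1: down 3 to 13, right 3 to 16 — 6 moves in all.
Check: all required cells visited.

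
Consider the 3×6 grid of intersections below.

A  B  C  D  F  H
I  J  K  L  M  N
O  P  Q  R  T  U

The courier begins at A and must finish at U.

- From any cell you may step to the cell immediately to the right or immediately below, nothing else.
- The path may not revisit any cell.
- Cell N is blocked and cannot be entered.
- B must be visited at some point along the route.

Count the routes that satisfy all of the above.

A right/down-only route from A to U makes exactly 2 down-moves and 5 right-moves in some order.
With no other constraints that would be C(7,2) = 21 routes.
Split at B and multiply the segment counts (each segment already excludes blocked cells): A→B: 1; B→U: 10; product = 10.
That gives 10 routes.

10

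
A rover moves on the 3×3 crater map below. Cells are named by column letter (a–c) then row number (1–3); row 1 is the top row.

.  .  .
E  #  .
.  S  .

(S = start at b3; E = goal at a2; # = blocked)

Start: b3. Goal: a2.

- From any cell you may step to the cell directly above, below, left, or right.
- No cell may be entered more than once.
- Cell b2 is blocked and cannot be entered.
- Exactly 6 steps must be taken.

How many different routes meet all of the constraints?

1

Need simple routes of exactly 6 moves from b3 to a2 (Manhattan distance 2, so 2 moves are spent on a detour and 2 undoing it).
Enumerating: b3 c3 c2 c1 b1 a1 a2.
That gives 1 route.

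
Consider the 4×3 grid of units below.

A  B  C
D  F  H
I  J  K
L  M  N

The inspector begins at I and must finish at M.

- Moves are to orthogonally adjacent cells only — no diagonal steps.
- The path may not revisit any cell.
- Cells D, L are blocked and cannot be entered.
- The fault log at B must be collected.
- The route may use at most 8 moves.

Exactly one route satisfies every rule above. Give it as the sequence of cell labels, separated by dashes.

I - J - F - B - C - H - K - N - M

Any route must reach B and still end at M within 8 moves, so the order of the required stops is forced.
Route from I: right to J, 2× up (reaching B), right to C, 3× down (reaching N), left to M — 8 moves in all.
Check: all required cells visited; 8 ≤ 8 moves.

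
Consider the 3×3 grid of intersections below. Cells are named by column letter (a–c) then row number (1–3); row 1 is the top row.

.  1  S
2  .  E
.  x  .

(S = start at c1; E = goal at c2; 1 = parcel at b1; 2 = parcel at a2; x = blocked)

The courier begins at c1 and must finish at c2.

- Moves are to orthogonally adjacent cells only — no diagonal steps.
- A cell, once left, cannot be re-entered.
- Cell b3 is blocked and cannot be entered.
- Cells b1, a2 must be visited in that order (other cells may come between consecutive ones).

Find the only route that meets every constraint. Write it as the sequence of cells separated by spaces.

The waypoints must appear in the order b1, a2, with no cell reused.
Route from c1: left 2 to a1, down 1 to a2, right 2 to c2 — 5 moves in all.
Check: order respected (1 at step 1, 2 at step 3).

c1 b1 a1 a2 b2 c2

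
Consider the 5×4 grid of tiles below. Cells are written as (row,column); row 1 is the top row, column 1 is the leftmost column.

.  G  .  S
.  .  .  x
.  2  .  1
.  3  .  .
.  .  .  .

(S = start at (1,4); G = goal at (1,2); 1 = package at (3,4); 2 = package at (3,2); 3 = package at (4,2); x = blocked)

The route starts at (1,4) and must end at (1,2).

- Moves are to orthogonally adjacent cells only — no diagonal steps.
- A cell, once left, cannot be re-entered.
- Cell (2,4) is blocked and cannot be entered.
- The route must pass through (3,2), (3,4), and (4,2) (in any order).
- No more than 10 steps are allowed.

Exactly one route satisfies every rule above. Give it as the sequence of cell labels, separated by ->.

(1,4) -> (1,3) -> (2,3) -> (3,3) -> (3,4) -> (4,4) -> (4,3) -> (4,2) -> (3,2) -> (2,2) -> (1,2)

The 10-move cap with required stops at (3,2), (3,4), (4,2) leaves no slack for detours.
Route from (1,4): left 1 to (1,3), down 2 to (3,3), right 1 to (3,4), down 1 to (4,4), left 2 to (4,2), up 3 to (1,2) — 10 moves in all.
Check: all required cells visited; 10 ≤ 10 moves.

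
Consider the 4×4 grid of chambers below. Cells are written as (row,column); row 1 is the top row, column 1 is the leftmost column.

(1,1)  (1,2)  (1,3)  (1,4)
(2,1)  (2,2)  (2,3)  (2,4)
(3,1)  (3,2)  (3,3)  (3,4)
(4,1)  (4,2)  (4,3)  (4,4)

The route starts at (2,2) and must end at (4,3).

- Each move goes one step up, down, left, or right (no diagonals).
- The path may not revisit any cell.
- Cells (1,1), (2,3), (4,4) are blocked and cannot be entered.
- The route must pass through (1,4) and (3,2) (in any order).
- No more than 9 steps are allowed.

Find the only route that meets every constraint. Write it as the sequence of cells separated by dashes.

The 9-move cap with required stops at (1,4), (3,2) leaves no slack for detours.
Route from (2,2): up 1 to (1,2), right 2 to (1,4), down 2 to (3,4), left 2 to (3,2), down 1 to (4,2), right 1 to (4,3) — 9 moves in all.
Check: all required cells visited; 9 ≤ 9 moves.

(2,2) - (1,2) - (1,3) - (1,4) - (2,4) - (3,4) - (3,3) - (3,2) - (4,2) - (4,3)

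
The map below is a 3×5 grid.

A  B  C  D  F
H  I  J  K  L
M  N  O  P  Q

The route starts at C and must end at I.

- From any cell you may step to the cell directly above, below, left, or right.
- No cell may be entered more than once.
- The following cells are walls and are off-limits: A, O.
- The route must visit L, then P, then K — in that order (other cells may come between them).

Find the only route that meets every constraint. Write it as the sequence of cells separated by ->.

C -> D -> F -> L -> Q -> P -> K -> J -> I

The waypoints must appear in the order L, P, K, with no cell reused.
Route from C: right 2 to F, down 2 to Q, left 1 to P, up 1 to K, left 2 to I — 8 moves in all.
Check: order respected (L at step 3, P at step 5, K at step 6).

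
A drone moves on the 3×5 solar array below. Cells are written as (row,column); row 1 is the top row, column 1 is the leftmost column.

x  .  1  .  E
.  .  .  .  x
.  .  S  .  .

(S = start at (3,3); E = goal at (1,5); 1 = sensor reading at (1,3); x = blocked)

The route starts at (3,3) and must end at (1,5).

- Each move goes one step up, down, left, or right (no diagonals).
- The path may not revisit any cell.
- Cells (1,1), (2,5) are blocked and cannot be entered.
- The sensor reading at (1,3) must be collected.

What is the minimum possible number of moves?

Any route passes through (1,3) somewhere between (3,3) and (1,5). Summing Manhattan distances along the two legs ((3,3) → (1,3) → (1,5)) gives a lower bound of 2 + 2 = 4 moves.
A route of 4 moves achieves this: (3,3) → (2,3) → (1,3) → (1,4) → (1,5).
Since 4 matches the lower bound, it is optimal.

4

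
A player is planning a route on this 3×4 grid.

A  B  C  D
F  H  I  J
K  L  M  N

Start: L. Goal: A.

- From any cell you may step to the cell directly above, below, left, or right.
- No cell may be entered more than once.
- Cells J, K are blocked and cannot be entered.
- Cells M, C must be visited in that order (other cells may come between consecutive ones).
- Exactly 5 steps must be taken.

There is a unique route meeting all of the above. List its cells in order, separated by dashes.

L - M - I - C - B - A

The waypoints must appear in the order M, C, with no cell reused.
Route from L: right 1 to M, up 2 to C, left 2 to A — 5 moves in all.
Check: order respected (M at step 1, C at step 3); 5 moves as required.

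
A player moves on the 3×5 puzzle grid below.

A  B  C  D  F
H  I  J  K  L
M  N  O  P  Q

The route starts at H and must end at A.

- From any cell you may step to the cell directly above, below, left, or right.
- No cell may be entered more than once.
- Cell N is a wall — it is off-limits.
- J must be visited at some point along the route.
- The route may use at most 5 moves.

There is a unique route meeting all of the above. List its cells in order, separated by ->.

H -> I -> J -> C -> B -> A

Any route must reach J and still end at A within 5 moves, so the order of the required stops is forced.
Route from H: right 2 to J, up 1 to C, left 2 to A — 5 moves in all.
Check: all required cells visited; 5 ≤ 5 moves.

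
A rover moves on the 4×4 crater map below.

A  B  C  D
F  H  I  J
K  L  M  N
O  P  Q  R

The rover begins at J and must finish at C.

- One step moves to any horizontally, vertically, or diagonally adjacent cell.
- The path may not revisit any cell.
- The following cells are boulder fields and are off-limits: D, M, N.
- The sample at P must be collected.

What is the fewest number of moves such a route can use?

6

Any route passes through P somewhere between J and C. Summing Chebyshev distances along the two legs (J → P → C) gives a lower bound of 2 + 3 = 5 moves.
That bound ignores the blocked cells. Measuring each leg by the fewest moves that actually steer around them (J→P: 3; P→C: 3) raises the lower bound to 6.
A route of 6 moves exists: J → I → L → P → K → H → C.
Since 6 matches that lower bound, it is optimal.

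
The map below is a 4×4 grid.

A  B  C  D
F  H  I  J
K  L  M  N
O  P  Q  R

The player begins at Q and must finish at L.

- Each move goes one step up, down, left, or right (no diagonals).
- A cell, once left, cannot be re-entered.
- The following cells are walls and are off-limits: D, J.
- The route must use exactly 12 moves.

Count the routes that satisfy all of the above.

Need simple routes of exactly 12 moves from Q to L (Manhattan distance 2, so 5 moves are spent on a detour and 5 undoing it).
Enumerating: Q R N M I C B H F K O P L | Q R N M I C B A F K O P L | Q R N M I H B A F K O P L.
That gives 3 routes.

3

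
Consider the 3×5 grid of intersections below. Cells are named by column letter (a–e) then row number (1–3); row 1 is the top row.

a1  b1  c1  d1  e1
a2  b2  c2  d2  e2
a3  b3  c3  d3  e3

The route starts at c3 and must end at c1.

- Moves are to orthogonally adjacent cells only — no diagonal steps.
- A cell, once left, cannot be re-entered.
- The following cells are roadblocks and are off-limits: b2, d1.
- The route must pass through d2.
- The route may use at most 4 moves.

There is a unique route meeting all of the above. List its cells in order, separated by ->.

c3 -> d3 -> d2 -> c2 -> c1

Any route must reach d2 and still end at c1 within 4 moves, so the order of the required stops is forced.
Route from c3: right 1 to d3, up 1 to d2, left 1 to c2, up 1 to c1 — 4 moves in all.
Check: all required cells visited; 4 ≤ 4 moves.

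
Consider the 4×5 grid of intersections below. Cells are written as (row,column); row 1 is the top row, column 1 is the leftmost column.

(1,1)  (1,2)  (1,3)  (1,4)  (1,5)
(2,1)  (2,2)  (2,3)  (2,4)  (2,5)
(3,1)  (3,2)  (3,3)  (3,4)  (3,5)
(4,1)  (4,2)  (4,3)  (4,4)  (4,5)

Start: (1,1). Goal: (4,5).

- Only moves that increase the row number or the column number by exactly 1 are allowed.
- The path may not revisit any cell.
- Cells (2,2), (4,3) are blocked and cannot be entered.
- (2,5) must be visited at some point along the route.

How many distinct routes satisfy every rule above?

A right/down-only route from (1,1) to (4,5) makes exactly 3 down-moves and 4 right-moves in some order.
With no other constraints that would be C(7,3) = 35 routes.
Split at (2,5) and multiply the segment counts (each segment already excludes blocked cells): (1,1)→(2,5): 3; (2,5)→(4,5): 1; product = 3.
That gives 3 routes.

3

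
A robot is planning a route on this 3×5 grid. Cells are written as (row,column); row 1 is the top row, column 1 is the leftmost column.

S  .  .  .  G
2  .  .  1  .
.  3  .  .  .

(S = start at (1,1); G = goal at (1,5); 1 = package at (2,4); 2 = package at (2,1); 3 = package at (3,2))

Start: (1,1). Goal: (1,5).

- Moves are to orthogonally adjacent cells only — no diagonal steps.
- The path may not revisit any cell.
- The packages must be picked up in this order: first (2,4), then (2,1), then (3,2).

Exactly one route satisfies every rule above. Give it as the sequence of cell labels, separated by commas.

(1,1), (1,2), (1,3), (1,4), (2,4), (2,3), (2,2), (2,1), (3,1), (3,2), (3,3), (3,4), (3,5), (2,5), (1,5)

The waypoints must appear in the order (2,4), (2,1), (3,2), with no cell reused.
Route from (1,1): right 3 to (1,4), down 1 to (2,4), left 3 to (2,1), down 1 to (3,1), right 4 to (3,5), up 2 to (1,5) — 14 moves in all.
Check: order respected (1 at step 4, 2 at step 7, 3 at step 9).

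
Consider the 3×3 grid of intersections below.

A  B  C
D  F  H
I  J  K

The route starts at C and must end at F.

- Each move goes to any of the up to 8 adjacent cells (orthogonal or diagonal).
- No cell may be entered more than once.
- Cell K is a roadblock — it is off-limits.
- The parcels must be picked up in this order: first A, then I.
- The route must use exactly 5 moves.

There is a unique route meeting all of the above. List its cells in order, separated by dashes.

C - B - A - D - I - F

The waypoints must appear in the order A, I, with no cell reused.
Route from C: left 2 to A, down 2 to I, up-right 1 to F — 5 moves in all.
Check: order respected (A at step 2, I at step 4); 5 moves as required.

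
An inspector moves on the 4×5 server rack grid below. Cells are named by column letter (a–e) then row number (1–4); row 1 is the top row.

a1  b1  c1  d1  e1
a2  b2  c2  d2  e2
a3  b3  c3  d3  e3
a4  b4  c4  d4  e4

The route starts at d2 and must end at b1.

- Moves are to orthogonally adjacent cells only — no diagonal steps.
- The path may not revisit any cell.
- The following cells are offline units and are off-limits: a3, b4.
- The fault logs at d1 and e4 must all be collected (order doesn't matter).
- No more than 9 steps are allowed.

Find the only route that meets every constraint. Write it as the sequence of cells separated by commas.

Any route must reach d1 and e4 and still end at b1 within 9 moves, so the order of the required stops is forced.
Route from d2: 2× down (reaching d4), right to e4, 3× up (reaching e1), 3× left (reaching b1) — 9 moves in all.
Check: all required cells visited; 9 ≤ 9 moves.

d2, d3, d4, e4, e3, e2, e1, d1, c1, b1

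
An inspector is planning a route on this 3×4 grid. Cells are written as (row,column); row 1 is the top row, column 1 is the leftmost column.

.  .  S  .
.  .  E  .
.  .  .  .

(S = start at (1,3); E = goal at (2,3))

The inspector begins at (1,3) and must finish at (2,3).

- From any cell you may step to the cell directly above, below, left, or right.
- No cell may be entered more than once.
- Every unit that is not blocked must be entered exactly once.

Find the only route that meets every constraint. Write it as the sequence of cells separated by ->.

Need to visit all 12 open cells exactly once, starting at (1,3) and ending at (2,3).
Cell (1,1) has only two open neighbours ((2,1) and (1,2)), so the path must pass straight through it: one of those is the cell it's entered from and the other is where it exits.
Route from (1,3): right 1 to (1,4), down 2 to (3,4), left 3 to (3,1), up 2 to (1,1), right 1 to (1,2), down 1 to (2,2), right 1 to (2,3) — 11 moves in all.
Check: all 12 open cells covered.

(1,3) -> (1,4) -> (2,4) -> (3,4) -> (3,3) -> (3,2) -> (3,1) -> (2,1) -> (1,1) -> (1,2) -> (2,2) -> (2,3)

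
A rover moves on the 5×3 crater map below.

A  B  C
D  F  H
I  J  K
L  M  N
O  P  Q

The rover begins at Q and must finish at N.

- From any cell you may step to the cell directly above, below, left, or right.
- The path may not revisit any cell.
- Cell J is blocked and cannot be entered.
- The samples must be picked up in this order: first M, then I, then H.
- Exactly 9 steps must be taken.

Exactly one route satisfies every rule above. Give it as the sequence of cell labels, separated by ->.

The waypoints must appear in the order M, I, H, with no cell reused.
Route from Q: left 1 to P, up 1 to M, left 1 to L, up 2 to D, right 2 to H, down 2 to N — 9 moves in all.
Check: order respected (M at step 2, I at step 4, H at step 7); 9 moves as required.

Q -> P -> M -> L -> I -> D -> F -> H -> K -> N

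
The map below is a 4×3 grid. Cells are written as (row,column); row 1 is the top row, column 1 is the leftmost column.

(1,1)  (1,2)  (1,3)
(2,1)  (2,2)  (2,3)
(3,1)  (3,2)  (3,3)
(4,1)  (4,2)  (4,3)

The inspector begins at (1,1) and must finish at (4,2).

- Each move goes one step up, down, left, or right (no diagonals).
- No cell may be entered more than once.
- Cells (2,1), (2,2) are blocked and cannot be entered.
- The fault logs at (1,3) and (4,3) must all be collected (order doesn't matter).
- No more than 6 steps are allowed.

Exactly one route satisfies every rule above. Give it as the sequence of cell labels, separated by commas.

The 6-move cap with required stops at (1,3), (4,3) leaves no slack for detours.
Route from (1,1): right 2 to (1,3), down 3 to (4,3), left 1 to (4,2) — 6 moves in all.
Check: all required cells visited; 6 ≤ 6 moves.

(1,1), (1,2), (1,3), (2,3), (3,3), (4,3), (4,2)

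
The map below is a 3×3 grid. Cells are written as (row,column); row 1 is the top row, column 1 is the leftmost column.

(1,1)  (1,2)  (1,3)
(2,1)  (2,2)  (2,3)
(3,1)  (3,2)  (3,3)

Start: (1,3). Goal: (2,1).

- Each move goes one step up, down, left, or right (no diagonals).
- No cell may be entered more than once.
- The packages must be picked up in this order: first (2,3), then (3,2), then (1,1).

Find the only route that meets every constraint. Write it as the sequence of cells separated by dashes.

The waypoints must appear in the order (2,3), (3,2), (1,1), with no cell reused.
Route from (1,3): down 2 to (3,3), left 1 to (3,2), up 2 to (1,2), left 1 to (1,1), down 1 to (2,1) — 7 moves in all.
Check: order respected ((2,3) at step 1, (3,2) at step 3, (1,1) at step 6).

(1,3) - (2,3) - (3,3) - (3,2) - (2,2) - (1,2) - (1,1) - (2,1)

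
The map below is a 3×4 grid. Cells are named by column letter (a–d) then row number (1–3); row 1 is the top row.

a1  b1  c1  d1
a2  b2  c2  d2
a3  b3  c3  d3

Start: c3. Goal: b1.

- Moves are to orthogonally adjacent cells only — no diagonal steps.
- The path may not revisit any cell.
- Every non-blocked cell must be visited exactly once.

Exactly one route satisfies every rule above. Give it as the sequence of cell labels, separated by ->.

Need to visit all 12 open cells exactly once, starting at c3 and ending at b1.
Cell d3 has only two open neighbours (d2 and c3), so the path must pass straight through it: one of those is the cell it's entered from and the other is where it exits.
Route from c3: right 1 to d3, up 2 to d1, left 1 to c1, down 1 to c2, left 1 to b2, down 1 to b3, left 1 to a3, up 2 to a1, right 1 to b1 — 11 moves in all.
Check: all 12 open cells covered.

c3 -> d3 -> d2 -> d1 -> c1 -> c2 -> b2 -> b3 -> a3 -> a2 -> a1 -> b1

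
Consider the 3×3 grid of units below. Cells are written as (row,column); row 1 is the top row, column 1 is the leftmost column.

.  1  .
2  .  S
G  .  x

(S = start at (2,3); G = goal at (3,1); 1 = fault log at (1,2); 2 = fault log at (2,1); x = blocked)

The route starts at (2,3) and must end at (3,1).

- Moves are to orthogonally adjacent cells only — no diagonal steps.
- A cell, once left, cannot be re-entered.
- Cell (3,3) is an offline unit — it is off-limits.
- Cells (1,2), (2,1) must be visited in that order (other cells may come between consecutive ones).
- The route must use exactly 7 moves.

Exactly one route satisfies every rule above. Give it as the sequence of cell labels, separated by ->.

(2,3) -> (1,3) -> (1,2) -> (1,1) -> (2,1) -> (2,2) -> (3,2) -> (3,1)

The waypoints must appear in the order (1,2), (2,1), with no cell reused.
Route from (2,3): up 1 to (1,3), left 2 to (1,1), down 1 to (2,1), right 1 to (2,2), down 1 to (3,2), left 1 to (3,1) — 7 moves in all.
Check: order respected (1 at step 2, 2 at step 4); 7 moves as required.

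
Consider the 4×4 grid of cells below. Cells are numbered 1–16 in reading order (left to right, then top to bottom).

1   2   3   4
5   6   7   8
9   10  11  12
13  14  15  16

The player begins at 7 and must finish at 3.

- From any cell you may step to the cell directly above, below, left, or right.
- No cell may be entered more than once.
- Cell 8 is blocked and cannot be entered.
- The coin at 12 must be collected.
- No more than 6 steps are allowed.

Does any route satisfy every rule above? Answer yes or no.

no

Exhausting the options from 7, every branch either dead-ends against blocked cells, would have to re-enter a cell already used, runs past the 6-move limit, or reaches the goal with a constraint still unmet.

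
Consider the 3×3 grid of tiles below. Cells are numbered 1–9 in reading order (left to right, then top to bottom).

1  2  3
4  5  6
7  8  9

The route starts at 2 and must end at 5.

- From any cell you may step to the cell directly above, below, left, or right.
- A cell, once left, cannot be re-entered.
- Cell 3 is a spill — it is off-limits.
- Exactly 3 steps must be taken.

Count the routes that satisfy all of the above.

Need simple routes of exactly 3 moves from 2 to 5 (Manhattan distance 1, so 1 moves are spent on a detour and 1 undoing it).
Enumerating: 2 1 4 5.
That gives 1 route.

1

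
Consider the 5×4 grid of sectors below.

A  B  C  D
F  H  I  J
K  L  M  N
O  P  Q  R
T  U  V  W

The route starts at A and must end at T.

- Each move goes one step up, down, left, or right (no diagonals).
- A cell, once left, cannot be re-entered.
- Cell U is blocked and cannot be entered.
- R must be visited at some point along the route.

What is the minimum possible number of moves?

Any route passes through R somewhere between A and T. Summing Manhattan distances along the two legs (A → R → T) gives a lower bound of 6 + 4 = 10 moves.
A route of 10 moves achieves this: A → F → K → L → M → N → R → Q → P → O → T.
Since 10 matches the lower bound, it is optimal.

10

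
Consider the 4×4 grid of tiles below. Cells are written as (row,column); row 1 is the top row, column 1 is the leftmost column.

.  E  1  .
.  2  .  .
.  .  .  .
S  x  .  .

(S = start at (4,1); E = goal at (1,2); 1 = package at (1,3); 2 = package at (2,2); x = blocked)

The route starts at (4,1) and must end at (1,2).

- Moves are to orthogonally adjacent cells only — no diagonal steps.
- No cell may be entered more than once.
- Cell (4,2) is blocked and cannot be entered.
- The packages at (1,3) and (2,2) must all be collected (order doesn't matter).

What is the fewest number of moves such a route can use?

6

Any route passes through (1,3) and (2,2) in some order between (4,1) and (1,2). Summing Manhattan distances along each leg and taking the cheapest ordering ((4,1) → (2,2) → (1,3) → (1,2)) gives a lower bound of 3 + 2 + 1 = 6 moves.
A route of 6 moves achieves this: (4,1) → (3,1) → (2,1) → (2,2) → (2,3) → (1,3) → (1,2).
Since 6 matches the lower bound, it is optimal.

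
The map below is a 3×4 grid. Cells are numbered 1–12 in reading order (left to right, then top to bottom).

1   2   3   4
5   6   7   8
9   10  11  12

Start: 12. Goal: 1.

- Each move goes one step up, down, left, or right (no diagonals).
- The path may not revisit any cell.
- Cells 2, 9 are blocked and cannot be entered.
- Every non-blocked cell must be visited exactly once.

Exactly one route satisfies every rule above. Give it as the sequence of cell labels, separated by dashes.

Need to visit all 10 open cells exactly once, starting at 12 and ending at 1.
Cell 10 has only two open neighbours (6 and 11), so the path must pass straight through it: one of those is the cell it's entered from and the other is where it exits.
Route from 12: up 2 to 4, left 1 to 3, down 2 to 11, left 1 to 10, up 1 to 6, left 1 to 5, up 1 to 1 — 9 moves in all.
Check: all 10 open cells covered.

12 - 8 - 4 - 3 - 7 - 11 - 10 - 6 - 5 - 1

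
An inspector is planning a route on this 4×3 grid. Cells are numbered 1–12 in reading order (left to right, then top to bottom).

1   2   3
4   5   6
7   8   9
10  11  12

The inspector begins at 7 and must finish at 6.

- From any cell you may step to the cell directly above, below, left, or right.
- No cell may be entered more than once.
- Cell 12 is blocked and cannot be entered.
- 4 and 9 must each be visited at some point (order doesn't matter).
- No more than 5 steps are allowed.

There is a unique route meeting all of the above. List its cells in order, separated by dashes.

The budget equals the shortest possible length, so every move has to be on a shortest route through the required cells.
Route from 7: up to 4, right to 5, down to 8, right to 9, up to 6 — 5 moves in all.
Check: all required cells visited; 5 ≤ 5 moves.

7 - 4 - 5 - 8 - 9 - 6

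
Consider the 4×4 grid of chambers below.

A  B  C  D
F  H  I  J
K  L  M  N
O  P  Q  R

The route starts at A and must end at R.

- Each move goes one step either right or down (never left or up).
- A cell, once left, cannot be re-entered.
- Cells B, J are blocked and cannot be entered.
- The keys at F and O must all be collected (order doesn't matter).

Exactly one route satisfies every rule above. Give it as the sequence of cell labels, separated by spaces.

A F K O P Q R

Moves only go right or down, so the column and row indices never decrease.
Route from A: 3× down (reaching O), 3× right (reaching R) — 6 moves in all.
Check: all required cells visited.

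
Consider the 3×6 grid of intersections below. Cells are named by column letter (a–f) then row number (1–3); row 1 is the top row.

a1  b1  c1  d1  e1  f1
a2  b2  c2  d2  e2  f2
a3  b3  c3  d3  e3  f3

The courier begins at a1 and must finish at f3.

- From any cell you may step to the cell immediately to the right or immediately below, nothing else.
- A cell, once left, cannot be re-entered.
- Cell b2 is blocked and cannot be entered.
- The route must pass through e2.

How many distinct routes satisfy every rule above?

6

A right/down-only route from a1 to f3 makes exactly 2 down-moves and 5 right-moves in some order.
With no other constraints that would be C(7,2) = 21 routes.
Split at e2 and multiply the segment counts (each segment already excludes blocked cells): a1→e2: 3; e2→f3: 2; product = 6.
That gives 6 routes.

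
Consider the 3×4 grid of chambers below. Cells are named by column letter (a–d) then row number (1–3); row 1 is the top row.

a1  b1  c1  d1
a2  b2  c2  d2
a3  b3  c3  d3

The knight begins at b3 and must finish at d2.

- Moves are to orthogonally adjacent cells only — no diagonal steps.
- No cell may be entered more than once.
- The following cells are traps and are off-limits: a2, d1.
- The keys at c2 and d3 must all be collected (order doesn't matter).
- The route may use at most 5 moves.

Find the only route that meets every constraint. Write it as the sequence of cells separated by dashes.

b3 - b2 - c2 - c3 - d3 - d2

The budget equals the shortest possible length, so every move has to be on a shortest route through the required cells.
Route from b3: up to b2, right to c2, down to c3, right to d3, up to d2 — 5 moves in all.
Check: all required cells visited; 5 ≤ 5 moves.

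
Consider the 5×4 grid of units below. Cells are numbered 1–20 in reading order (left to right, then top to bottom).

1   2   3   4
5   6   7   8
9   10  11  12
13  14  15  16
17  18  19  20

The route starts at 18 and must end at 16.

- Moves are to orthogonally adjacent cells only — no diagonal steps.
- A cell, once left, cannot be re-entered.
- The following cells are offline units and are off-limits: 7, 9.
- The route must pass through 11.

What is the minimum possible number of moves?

Any route passes through 11 somewhere between 18 and 16. Summing Manhattan distances along the two legs (18 → 11 → 16) gives a lower bound of 3 + 2 = 5 moves.
A route of 5 moves achieves this: 18 → 14 → 10 → 11 → 15 → 16.
Since 5 matches the lower bound, it is optimal.

5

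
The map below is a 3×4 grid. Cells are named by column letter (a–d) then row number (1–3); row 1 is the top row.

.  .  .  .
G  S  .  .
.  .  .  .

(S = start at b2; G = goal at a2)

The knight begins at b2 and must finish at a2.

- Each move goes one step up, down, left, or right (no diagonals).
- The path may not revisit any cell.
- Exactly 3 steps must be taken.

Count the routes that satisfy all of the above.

Need simple routes of exactly 3 moves from b2 to a2 (Manhattan distance 1, so 1 moves are spent on a detour and 1 undoing it).
Enumerating: b2 b1 a1 a2 | b2 b3 a3 a2.
That gives 2 routes.

2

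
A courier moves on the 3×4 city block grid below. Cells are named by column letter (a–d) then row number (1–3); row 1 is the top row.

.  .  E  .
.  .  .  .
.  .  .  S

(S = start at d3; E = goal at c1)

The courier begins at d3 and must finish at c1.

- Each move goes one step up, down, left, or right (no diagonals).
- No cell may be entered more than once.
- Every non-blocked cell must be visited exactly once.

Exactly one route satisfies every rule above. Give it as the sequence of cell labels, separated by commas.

d3, c3, b3, a3, a2, a1, b1, b2, c2, d2, d1, c1

Need to visit all 12 open cells exactly once, starting at d3 and ending at c1.
Cell a3 has only two open neighbours (a2 and b3), so the path must pass straight through it: one of those is the cell it's entered from and the other is where it exits.
Route from d3: left 3 to a3, up 2 to a1, right 1 to b1, down 1 to b2, right 2 to d2, up 1 to d1, left 1 to c1 — 11 moves in all.
Check: all 12 open cells covered.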